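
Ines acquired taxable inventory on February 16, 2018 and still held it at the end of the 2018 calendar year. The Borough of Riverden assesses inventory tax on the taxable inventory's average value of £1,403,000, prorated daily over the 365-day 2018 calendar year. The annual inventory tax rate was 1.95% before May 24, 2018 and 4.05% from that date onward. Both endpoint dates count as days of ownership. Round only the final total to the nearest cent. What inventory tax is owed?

February 16 – May 23, 2018: 97 days at 1.95% → £1,403,000 × 1.95% × 97/365 = £7,270.6151
May 24 – December 31, 2018: 222 days at 4.05% → £1,403,000 × 4.05% × 222/365 = £34,559.9260
Total = £41,830.5411

£41,830.54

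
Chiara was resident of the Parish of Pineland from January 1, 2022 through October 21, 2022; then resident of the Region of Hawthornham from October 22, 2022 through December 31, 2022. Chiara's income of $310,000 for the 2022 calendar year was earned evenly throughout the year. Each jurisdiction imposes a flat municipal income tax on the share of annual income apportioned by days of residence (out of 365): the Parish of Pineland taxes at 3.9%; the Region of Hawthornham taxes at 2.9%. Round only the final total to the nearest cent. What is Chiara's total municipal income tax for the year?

The Parish of Pineland, January 1 – October 21, 2022: 294 days → $310,000 × 3.9% × 294/365 = $9,738.2466
The Region of Hawthornham, October 22 – December 31, 2022: 71 days → $310,000 × 2.9% × 71/365 = $1,748.7397
Total = $11,486.9863

$11,486.99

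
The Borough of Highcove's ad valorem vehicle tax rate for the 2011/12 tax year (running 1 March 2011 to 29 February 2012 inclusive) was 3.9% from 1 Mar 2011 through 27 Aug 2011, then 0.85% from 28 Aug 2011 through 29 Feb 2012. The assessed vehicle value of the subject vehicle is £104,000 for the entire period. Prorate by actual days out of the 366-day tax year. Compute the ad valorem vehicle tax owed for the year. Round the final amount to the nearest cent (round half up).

1 Mar – 27 Aug 2011: 180 days at 3.9% → £104,000 × 3.9% × 180/366 = £1,994.7541
28 Aug 2011 – 29 Feb 2012: 186 days at 0.85% → £104,000 × 0.85% × 186/366 = £449.2459
Total = £2,444.0000

£2,444.00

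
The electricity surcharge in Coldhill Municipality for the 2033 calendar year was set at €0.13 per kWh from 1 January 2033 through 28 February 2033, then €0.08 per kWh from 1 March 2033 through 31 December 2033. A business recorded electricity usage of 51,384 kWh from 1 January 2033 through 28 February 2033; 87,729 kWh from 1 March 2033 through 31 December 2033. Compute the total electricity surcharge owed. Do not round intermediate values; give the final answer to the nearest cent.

1 January – 28 February 2033: 51,384 kWh at €0.13/kWh → €6679.92
1 March – 31 December 2033: 87,729 kWh at €0.08/kWh → €7018.32

€13698.24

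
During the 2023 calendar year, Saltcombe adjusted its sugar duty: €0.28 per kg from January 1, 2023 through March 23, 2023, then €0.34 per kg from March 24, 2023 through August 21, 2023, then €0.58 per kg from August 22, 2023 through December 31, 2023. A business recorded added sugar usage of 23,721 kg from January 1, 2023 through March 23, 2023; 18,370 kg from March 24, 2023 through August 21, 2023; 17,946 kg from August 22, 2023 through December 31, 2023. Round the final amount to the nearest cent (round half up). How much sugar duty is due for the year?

€23296.36

January 1 – March 23, 2023: 23,721 kg at €0.28/kg → €6641.88
March 24 – August 21, 2023: 18,370 kg at €0.34/kg → €6245.80
August 22 – December 31, 2023: 17,946 kg at €0.58/kg → €10408.68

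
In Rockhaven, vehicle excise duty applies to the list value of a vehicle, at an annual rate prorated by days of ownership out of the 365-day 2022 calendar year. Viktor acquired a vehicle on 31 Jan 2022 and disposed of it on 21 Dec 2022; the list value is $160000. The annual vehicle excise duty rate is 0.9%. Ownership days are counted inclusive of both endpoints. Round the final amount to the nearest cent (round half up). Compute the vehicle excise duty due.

$1282.19

Days held (31 Jan – 21 Dec 2022): 325 out of 365
Tax = $160000 × 0.9% × 325/365 = $1282.1918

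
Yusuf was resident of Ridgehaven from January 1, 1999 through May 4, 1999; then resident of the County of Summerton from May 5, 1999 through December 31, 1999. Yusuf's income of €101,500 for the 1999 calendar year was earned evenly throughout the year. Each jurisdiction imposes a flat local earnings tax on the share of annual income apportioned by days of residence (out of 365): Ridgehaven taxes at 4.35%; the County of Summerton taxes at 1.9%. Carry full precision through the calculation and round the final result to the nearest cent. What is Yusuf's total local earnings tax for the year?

€2,773.31

Ridgehaven, January 1 – May 4, 1999: 124 days → €101,500 × 4.35% × 124/365 = €1,499.9753
The County of Summerton, May 5 – December 31, 1999: 241 days → €101,500 × 1.9% × 241/365 = €1,273.3384
Total = €2,773.3137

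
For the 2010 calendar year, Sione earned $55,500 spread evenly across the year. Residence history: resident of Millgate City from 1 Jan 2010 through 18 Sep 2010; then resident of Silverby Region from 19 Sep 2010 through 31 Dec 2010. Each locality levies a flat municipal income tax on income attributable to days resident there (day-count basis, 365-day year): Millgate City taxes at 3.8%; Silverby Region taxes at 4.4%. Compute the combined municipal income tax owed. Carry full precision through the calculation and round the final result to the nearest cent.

$2,203.88

Millgate City, 1 Jan – 18 Sep 2010: 261 days → $55,500 × 3.8% × 261/365 = $1,508.0795
Silverby Region, 19 Sep – 31 Dec 2010: 104 days → $55,500 × 4.4% × 104/365 = $695.8027
Total = $2,203.8822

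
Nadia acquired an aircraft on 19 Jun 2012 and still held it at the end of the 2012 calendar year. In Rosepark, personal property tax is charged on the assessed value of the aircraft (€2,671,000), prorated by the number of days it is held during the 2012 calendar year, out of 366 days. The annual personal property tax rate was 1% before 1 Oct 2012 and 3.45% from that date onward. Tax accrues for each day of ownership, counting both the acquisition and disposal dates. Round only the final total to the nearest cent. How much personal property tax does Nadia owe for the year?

19 Jun – 30 Sep 2012: 104 days at 1% → €2,671,000 × 1% × 104/366 = €7,589.7268
1 Oct – 31 Dec 2012: 92 days at 3.45% → €2,671,000 × 3.45% × 92/366 = €23,163.2623
Total = €30,752.9891

€30,752.99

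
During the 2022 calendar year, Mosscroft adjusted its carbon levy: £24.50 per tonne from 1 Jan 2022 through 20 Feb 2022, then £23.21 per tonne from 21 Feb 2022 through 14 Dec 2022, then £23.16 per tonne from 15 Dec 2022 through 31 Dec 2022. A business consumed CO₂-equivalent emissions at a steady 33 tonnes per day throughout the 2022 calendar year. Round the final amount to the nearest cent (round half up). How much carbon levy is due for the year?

1 Jan – 20 Feb 2022: 51 days × 33 tonnes/day = 1,683 tonnes at £24.50/tonne → £41233.50
21 Feb – 14 Dec 2022: 297 days × 33 tonnes/day = 9,801 tonnes at £23.21/tonne → £227481.21
15 Dec – 31 Dec 2022: 17 days × 33 tonnes/day = 561 tonnes at £23.16/tonne → £12992.76

£281707.47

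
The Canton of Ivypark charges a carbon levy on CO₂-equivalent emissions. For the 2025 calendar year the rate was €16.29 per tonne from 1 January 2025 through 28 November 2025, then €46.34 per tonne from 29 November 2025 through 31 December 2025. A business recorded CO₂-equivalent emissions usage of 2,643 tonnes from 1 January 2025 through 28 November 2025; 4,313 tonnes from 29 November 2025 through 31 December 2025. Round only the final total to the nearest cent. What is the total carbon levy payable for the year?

€242,918.89

1 January – 28 November 2025: 2,643 tonnes at €16.29/tonne → €43,054.47
29 November – 31 December 2025: 4,313 tonnes at €46.34/tonne → €199,864.42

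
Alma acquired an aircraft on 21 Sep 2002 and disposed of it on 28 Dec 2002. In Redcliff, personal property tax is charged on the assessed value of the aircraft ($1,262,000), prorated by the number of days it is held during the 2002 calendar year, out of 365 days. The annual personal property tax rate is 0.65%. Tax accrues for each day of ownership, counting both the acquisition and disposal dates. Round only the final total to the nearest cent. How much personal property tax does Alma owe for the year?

Days held (21 Sep – 28 Dec 2002): 99 out of 365
Tax = $1,262,000 × 0.65% × 99/365 = $2,224.9233

$2,224.92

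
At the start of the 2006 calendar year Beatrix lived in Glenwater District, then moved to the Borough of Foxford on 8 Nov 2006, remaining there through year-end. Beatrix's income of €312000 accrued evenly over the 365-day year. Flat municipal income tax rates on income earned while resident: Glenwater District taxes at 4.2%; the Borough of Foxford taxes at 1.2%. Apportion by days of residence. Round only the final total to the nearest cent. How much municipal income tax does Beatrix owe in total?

€11719.23

Glenwater District, 1 Jan – 7 Nov 2006: 311 days → €312000 × 4.2% × 311/365 = €11165.3260
The Borough of Foxford, 8 Nov – 31 Dec 2006: 54 days → €312000 × 1.2% × 54/365 = €553.9068
Total = €11719.2329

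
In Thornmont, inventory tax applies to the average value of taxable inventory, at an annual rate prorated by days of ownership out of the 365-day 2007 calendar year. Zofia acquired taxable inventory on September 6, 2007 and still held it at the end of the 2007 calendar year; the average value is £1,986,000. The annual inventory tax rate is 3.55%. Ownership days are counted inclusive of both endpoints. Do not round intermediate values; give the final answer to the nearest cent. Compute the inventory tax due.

£22,599.59

Days held (September 6 – December 31, 2007): 117 out of 365
Tax = £1,986,000 × 3.55% × 117/365 = £22,599.5918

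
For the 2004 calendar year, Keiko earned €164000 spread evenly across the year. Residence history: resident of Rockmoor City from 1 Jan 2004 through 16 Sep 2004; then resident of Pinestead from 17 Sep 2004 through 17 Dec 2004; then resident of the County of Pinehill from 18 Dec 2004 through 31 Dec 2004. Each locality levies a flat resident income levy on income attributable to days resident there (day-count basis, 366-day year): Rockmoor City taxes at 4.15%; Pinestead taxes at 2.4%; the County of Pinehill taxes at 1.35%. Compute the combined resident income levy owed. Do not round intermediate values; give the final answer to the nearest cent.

Rockmoor City, 1 Jan – 16 Sep 2004: 260 days → €164000 × 4.15% × 260/366 = €4834.8634
Pinestead, 17 Sep – 17 Dec 2004: 92 days → €164000 × 2.4% × 92/366 = €989.3770
The County of Pinehill, 18 Dec – 31 Dec 2004: 14 days → €164000 × 1.35% × 14/366 = €84.6885
Total = €5908.9290

€5908.93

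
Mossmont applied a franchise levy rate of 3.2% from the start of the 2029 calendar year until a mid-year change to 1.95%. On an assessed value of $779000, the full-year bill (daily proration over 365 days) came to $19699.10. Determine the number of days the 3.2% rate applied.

169 days

Let d = days at the first rate; then 365 − d days at the second rate.
$779000 × [3.2%·d + 1.95%·(365−d)] / 365 = $19699.10
Solving gives d = 169, so the new rate took effect on 19 Jun 2029.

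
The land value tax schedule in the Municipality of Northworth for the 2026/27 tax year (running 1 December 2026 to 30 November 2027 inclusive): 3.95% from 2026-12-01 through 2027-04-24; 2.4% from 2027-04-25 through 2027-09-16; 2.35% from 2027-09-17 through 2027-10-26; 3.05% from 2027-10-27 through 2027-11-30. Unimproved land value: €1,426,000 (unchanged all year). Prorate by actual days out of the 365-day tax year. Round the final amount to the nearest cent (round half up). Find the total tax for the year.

2026-12-01 to 2027-04-24: 145 days at 3.95% → €1,426,000 × 3.95% × 145/365 = €22,376.4795
2027-04-25 to 2027-09-16: 145 days at 2.4% → €1,426,000 × 2.4% × 145/365 = €13,595.8356
2027-09-17 to 2027-10-26: 40 days at 2.35% → €1,426,000 × 2.35% × 40/365 = €3,672.4384
2027-10-27 to 2027-11-30: 35 days at 3.05% → €1,426,000 × 3.05% × 35/365 = €4,170.5616
Total = €43,815.3151

€43,815.32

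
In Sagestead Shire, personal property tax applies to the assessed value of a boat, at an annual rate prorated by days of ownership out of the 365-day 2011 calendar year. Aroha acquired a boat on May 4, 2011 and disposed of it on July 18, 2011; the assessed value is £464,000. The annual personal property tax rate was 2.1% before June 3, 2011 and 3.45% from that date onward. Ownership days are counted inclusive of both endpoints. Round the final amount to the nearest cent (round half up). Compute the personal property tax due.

May 4 – June 2, 2011: 30 days at 2.1% → £464,000 × 2.1% × 30/365 = £800.8767
June 3 – July 18, 2011: 46 days at 3.45% → £464,000 × 3.45% × 46/365 = £2,017.4466
Total = £2,818.3233

£2,818.32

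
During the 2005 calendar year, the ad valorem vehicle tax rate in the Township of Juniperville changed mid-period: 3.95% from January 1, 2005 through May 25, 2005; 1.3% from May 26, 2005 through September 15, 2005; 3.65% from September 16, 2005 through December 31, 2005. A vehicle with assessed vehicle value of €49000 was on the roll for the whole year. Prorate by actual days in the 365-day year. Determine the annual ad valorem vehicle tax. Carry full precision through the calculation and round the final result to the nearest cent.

€1490.41

January 1 – May 25, 2005: 145 days at 3.95% → €49000 × 3.95% × 145/365 = €768.8973
May 26 – September 15, 2005: 113 days at 1.3% → €49000 × 1.3% × 113/365 = €197.2082
September 16 – December 31, 2005: 107 days at 3.65% → €49000 × 3.65% × 107/365 = €524.3000
Total = €1490.4055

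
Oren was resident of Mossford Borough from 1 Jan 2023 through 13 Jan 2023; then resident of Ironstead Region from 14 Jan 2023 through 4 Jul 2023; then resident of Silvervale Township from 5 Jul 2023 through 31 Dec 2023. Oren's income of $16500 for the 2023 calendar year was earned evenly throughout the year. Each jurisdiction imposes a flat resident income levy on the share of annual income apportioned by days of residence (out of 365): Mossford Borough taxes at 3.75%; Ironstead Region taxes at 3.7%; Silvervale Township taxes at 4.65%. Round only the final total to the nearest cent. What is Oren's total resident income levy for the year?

Mossford Borough, 1 Jan – 13 Jan 2023: 13 days → $16500 × 3.75% × 13/365 = $22.0377
Ironstead Region, 14 Jan – 4 Jul 2023: 172 days → $16500 × 3.7% × 172/365 = $287.6877
Silvervale Township, 5 Jul – 31 Dec 2023: 180 days → $16500 × 4.65% × 180/365 = $378.3699
Total = $688.0952

$688.10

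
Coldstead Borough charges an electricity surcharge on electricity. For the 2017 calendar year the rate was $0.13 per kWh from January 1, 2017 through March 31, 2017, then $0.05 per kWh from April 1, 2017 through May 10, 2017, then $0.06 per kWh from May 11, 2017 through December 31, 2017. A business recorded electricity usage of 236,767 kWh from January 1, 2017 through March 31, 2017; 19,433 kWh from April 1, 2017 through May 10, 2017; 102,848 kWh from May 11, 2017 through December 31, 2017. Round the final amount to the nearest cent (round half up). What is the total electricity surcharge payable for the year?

January 1 – March 31, 2017: 236,767 kWh at $0.13/kWh → $30,779.71
April 1 – May 10, 2017: 19,433 kWh at $0.05/kWh → $971.65
May 11 – December 31, 2017: 102,848 kWh at $0.06/kWh → $6,170.88

$37,922.24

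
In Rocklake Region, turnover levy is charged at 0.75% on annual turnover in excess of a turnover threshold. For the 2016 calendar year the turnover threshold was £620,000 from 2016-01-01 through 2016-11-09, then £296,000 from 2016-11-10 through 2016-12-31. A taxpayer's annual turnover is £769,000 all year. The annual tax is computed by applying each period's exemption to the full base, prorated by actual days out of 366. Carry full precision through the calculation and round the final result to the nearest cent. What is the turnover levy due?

2016-01-01 to 2016-11-09: 314 days, exemption £620,000 → (£769,000 − £620,000) × 0.75% × 314/366 = £958.7295
2016-11-10 to 2016-12-31: 52 days, exemption £296,000 → (£769,000 − £296,000) × 0.75% × 52/366 = £504.0164
Total = £1,462.7459

£1,462.75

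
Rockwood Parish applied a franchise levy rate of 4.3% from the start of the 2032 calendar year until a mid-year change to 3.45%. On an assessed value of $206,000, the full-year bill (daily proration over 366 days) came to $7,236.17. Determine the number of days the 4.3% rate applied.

27 days

Let d = days at the first rate; then 366 − d days at the second rate.
$206,000 × [4.3%·d + 3.45%·(366−d)] / 366 = $7,236.17
Solving gives d = 27, so the new rate took effect on 28 January 2032.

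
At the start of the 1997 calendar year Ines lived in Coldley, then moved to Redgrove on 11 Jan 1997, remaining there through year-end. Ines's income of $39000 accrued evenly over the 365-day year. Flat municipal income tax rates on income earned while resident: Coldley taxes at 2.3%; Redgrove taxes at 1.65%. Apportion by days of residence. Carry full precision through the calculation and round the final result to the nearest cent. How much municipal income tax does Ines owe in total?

$650.45

Coldley, 1 Jan – 10 Jan 1997: 10 days → $39000 × 2.3% × 10/365 = $24.5753
Redgrove, 11 Jan – 31 Dec 1997: 355 days → $39000 × 1.65% × 355/365 = $625.8699
Total = $650.4452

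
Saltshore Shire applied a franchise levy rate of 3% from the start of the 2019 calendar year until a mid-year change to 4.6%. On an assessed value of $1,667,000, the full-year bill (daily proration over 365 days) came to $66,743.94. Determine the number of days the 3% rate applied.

Let d = days at the first rate; then 365 − d days at the second rate.
$1,667,000 × [3%·d + 4.6%·(365−d)] / 365 = $66,743.94
Solving gives d = 136, so the new rate took effect on 17 May 2019.

136 days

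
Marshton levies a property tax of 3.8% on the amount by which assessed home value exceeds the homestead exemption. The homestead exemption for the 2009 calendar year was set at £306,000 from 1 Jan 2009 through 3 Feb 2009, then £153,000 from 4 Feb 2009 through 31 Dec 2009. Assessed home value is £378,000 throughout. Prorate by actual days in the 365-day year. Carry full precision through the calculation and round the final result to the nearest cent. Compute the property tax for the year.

£8,008.42

1 Jan – 3 Feb 2009: 34 days, exemption £306,000 → (£378,000 − £306,000) × 3.8% × 34/365 = £254.8603
4 Feb – 31 Dec 2009: 331 days, exemption £153,000 → (£378,000 − £153,000) × 3.8% × 331/365 = £7,753.5616
Total = £8,008.4219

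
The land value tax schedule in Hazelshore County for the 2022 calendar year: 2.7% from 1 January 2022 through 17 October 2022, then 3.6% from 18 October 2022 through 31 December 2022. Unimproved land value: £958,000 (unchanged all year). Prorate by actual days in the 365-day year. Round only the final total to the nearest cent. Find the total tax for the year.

£27,637.64

1 January – 17 October 2022: 290 days at 2.7% → £958,000 × 2.7% × 290/365 = £20,551.0685
18 October – 31 December 2022: 75 days at 3.6% → £958,000 × 3.6% × 75/365 = £7,086.5753
Total = £27,637.6438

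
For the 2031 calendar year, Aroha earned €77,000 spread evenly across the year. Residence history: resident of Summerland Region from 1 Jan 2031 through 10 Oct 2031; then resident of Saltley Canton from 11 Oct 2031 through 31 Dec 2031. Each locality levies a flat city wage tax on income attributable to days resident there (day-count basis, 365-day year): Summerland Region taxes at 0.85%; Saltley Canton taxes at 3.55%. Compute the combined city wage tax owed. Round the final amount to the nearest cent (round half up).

Summerland Region, 1 Jan – 10 Oct 2031: 283 days → €77,000 × 0.85% × 283/365 = €507.4616
Saltley Canton, 11 Oct – 31 Dec 2031: 82 days → €77,000 × 3.55% × 82/365 = €614.1014
Total = €1,121.5630

€1,121.56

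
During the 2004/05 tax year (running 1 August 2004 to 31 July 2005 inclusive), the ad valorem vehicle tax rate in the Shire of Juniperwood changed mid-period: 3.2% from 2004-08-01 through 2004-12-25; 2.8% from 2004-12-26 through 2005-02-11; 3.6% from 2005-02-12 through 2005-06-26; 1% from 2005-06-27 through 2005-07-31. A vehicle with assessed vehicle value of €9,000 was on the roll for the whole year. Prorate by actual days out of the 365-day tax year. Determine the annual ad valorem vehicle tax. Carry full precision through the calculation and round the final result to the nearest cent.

€277.59

2004-08-01 to 2004-12-25: 147 days at 3.2% → €9,000 × 3.2% × 147/365 = €115.9890
2004-12-26 to 2005-02-11: 48 days at 2.8% → €9,000 × 2.8% × 48/365 = €33.1397
2005-02-12 to 2005-06-26: 135 days at 3.6% → €9,000 × 3.6% × 135/365 = €119.8356
2005-06-27 to 2005-07-31: 35 days at 1% → €9,000 × 1% × 35/365 = €8.6301
Total = €277.5945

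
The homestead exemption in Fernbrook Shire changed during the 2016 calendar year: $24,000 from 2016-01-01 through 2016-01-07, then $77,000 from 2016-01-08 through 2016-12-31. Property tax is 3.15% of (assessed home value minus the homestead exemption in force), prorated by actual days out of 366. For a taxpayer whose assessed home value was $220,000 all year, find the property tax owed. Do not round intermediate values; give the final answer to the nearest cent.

2016-01-01 to 2016-01-07: 7 days, exemption $24,000 → ($220,000 − $24,000) × 3.15% × 7/366 = $118.0820
2016-01-08 to 2016-12-31: 359 days, exemption $77,000 → ($220,000 − $77,000) × 3.15% × 359/366 = $4,418.3484
Total = $4,536.4303

$4,536.43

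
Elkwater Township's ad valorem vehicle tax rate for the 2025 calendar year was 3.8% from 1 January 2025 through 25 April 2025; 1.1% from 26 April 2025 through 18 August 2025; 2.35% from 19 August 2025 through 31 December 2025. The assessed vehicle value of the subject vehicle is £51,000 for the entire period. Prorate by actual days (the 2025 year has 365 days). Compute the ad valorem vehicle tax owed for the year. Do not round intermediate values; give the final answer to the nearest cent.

1 January – 25 April 2025: 115 days at 3.8% → £51,000 × 3.8% × 115/365 = £610.6027
26 April – 18 August 2025: 115 days at 1.1% → £51,000 × 1.1% × 115/365 = £176.7534
19 August – 31 December 2025: 135 days at 2.35% → £51,000 × 2.35% × 135/365 = £443.2808
Total = £1,230.6370

£1,230.64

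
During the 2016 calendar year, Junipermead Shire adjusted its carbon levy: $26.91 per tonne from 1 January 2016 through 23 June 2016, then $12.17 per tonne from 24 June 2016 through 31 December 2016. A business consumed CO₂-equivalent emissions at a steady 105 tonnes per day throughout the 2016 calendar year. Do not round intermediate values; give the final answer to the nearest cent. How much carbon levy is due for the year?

$738,540.60

1 January – 23 June 2016: 175 days × 105 tonnes/day = 18,375 tonnes at $26.91/tonne → $494,471.25
24 June – 31 December 2016: 191 days × 105 tonnes/day = 20,055 tonnes at $12.17/tonne → $244,069.35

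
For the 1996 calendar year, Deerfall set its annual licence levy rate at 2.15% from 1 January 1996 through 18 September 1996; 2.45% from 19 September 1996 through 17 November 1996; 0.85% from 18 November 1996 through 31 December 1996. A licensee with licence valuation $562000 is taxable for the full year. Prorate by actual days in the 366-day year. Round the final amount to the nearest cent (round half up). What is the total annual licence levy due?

$11481.08

1 January – 18 September 1996: 262 days at 2.15% → $562000 × 2.15% × 262/366 = $8649.5792
19 September – 17 November 1996: 60 days at 2.45% → $562000 × 2.45% × 60/366 = $2257.2131
18 November – 31 December 1996: 44 days at 0.85% → $562000 × 0.85% × 44/366 = $574.2842
Total = $11481.0765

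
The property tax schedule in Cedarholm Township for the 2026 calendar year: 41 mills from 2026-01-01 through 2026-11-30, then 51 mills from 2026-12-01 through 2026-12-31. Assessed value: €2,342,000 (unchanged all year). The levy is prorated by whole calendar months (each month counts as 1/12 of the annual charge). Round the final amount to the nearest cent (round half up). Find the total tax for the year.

€97,973.67

2026-01-01 to 2026-11-30: 11 months at 41 mills → €2,342,000 × 4.1% × 11/12 = €88,020.1667
2026-12-01 to 2026-12-31: 1 month at 51 mills → €2,342,000 × 5.1% × 1/12 = €9,953.5000
Total = €97,973.6667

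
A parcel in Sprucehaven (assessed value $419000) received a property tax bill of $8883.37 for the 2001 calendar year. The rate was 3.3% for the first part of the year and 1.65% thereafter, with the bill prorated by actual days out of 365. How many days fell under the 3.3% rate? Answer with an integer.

104 days

Let d = days at the first rate; then 365 − d days at the second rate.
$419000 × [3.3%·d + 1.65%·(365−d)] / 365 = $8883.37
Solving gives d = 104, so the new rate took effect on 15 Apr 2001.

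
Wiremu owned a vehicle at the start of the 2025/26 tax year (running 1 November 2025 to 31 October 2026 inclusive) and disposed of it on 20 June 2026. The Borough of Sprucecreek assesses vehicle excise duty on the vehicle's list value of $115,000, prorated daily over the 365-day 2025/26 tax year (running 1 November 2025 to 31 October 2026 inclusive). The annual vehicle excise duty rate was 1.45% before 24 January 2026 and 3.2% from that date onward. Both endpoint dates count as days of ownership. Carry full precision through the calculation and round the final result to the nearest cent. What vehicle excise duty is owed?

1 November 2025 – 23 January 2026: 84 days at 1.45% → $115,000 × 1.45% × 84/365 = $383.7534
24 January – 20 June 2026: 148 days at 3.2% → $115,000 × 3.2% × 148/365 = $1,492.1644
Total = $1,875.9178

$1,875.92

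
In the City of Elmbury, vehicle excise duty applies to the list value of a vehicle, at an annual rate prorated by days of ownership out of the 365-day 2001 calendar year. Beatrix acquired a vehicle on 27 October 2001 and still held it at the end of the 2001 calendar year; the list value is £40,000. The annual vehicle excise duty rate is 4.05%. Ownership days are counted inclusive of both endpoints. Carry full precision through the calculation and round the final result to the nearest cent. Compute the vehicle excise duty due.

£292.93

Days held (27 October – 31 December 2001): 66 out of 365
Tax = £40,000 × 4.05% × 66/365 = £292.9315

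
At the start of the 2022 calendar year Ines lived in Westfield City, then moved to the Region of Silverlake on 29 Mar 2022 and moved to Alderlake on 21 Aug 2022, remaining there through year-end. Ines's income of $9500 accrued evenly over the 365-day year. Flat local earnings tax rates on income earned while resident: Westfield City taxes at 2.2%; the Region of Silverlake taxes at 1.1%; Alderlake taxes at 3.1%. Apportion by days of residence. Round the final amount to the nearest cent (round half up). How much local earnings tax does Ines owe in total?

$198.64

Westfield City, 1 Jan – 28 Mar 2022: 87 days → $9500 × 2.2% × 87/365 = $49.8164
The Region of Silverlake, 29 Mar – 20 Aug 2022: 145 days → $9500 × 1.1% × 145/365 = $41.5137
Alderlake, 21 Aug – 31 Dec 2022: 133 days → $9500 × 3.1% × 133/365 = $107.3110
Total = $198.6411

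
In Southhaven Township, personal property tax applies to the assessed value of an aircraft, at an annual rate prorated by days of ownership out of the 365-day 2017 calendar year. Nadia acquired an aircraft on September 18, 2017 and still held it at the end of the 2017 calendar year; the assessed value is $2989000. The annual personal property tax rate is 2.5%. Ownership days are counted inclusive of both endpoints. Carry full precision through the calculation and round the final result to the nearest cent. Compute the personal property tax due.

$21496.23

Days held (September 18 – December 31, 2017): 105 out of 365
Tax = $2989000 × 2.5% × 105/365 = $21496.2329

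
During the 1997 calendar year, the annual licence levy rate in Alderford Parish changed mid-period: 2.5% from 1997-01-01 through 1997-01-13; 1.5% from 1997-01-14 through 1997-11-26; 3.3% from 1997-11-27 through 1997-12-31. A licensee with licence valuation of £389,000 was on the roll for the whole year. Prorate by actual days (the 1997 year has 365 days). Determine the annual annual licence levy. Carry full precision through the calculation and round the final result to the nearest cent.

1997-01-01 to 1997-01-13: 13 days at 2.5% → £389,000 × 2.5% × 13/365 = £346.3699
1997-01-14 to 1997-11-26: 317 days at 1.5% → £389,000 × 1.5% × 317/365 = £5,067.6575
1997-11-27 to 1997-12-31: 35 days at 3.3% → £389,000 × 3.3% × 35/365 = £1,230.9452
Total = £6,644.9726

£6,644.97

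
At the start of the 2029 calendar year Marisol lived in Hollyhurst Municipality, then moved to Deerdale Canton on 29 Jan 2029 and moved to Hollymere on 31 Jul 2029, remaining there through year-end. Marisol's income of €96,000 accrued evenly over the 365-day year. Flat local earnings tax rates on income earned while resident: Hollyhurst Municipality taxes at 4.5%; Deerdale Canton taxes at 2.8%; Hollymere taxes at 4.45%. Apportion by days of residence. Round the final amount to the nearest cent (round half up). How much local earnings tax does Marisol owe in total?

Hollyhurst Municipality, 1 Jan – 28 Jan 2029: 28 days → €96,000 × 4.5% × 28/365 = €331.3973
Deerdale Canton, 29 Jan – 30 Jul 2029: 183 days → €96,000 × 2.8% × 183/365 = €1,347.6822
Hollymere, 31 Jul – 31 Dec 2029: 154 days → €96,000 × 4.45% × 154/365 = €1,802.4329
Total = €3,481.5123

€3,481.51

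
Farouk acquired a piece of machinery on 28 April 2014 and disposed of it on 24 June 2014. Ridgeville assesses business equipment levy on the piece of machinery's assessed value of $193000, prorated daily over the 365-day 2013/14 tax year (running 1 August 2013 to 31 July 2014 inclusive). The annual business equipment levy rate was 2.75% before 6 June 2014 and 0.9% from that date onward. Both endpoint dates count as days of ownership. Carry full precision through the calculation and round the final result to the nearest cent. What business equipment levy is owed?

$657.52

28 April – 5 June 2014: 39 days at 2.75% → $193000 × 2.75% × 39/365 = $567.1027
6 June – 24 June 2014: 19 days at 0.9% → $193000 × 0.9% × 19/365 = $90.4192
Total = $657.5219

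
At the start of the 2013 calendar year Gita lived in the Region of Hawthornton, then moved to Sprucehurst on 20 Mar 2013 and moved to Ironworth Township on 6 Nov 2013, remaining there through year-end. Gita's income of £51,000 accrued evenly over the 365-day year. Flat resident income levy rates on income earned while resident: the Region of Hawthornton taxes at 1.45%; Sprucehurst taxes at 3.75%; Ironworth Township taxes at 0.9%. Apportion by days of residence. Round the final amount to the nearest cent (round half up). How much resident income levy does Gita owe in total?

The Region of Hawthornton, 1 Jan – 19 Mar 2013: 78 days → £51,000 × 1.45% × 78/365 = £158.0301
Sprucehurst, 20 Mar – 5 Nov 2013: 231 days → £51,000 × 3.75% × 231/365 = £1,210.3767
Ironworth Township, 6 Nov – 31 Dec 2013: 56 days → £51,000 × 0.9% × 56/365 = £70.4219
Total = £1,438.8288

£1,438.83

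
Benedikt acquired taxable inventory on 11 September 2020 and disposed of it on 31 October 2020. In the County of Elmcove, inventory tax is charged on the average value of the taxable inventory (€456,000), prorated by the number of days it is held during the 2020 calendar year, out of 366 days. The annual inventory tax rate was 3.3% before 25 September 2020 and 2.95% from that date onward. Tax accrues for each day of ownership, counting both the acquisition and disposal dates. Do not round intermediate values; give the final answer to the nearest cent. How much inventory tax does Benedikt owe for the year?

11 September – 24 September 2020: 14 days at 3.3% → €456,000 × 3.3% × 14/366 = €575.6066
25 September – 31 October 2020: 37 days at 2.95% → €456,000 × 2.95% × 37/366 = €1,359.9016
Total = €1,935.5082

€1,935.51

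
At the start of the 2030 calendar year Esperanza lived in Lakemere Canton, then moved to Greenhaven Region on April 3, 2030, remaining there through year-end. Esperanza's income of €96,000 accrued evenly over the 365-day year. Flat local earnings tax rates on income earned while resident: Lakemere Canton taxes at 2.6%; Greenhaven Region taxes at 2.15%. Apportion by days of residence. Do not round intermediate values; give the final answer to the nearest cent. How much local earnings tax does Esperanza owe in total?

Lakemere Canton, January 1 – April 2, 2030: 92 days → €96,000 × 2.6% × 92/365 = €629.1288
Greenhaven Region, April 3 – December 31, 2030: 273 days → €96,000 × 2.15% × 273/365 = €1,543.7589
Total = €2,172.8877

€2,172.89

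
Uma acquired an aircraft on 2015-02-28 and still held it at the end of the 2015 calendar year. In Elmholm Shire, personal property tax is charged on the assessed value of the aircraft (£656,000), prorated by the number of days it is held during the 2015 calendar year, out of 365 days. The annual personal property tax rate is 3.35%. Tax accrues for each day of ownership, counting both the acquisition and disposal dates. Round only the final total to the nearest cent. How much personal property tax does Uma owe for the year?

Days held (2015-02-28 to 2015-12-31): 307 out of 365
Tax = £656,000 × 3.35% × 307/365 = £18,483.9233

£18,483.92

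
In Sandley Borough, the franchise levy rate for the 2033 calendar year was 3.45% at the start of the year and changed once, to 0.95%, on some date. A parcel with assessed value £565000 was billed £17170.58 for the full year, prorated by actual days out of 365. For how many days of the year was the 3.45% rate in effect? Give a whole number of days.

305 days

Let d = days at the first rate; then 365 − d days at the second rate.
£565000 × [3.45%·d + 0.95%·(365−d)] / 365 = £17170.58
Solving gives d = 305, so the new rate took effect on 2 November 2033.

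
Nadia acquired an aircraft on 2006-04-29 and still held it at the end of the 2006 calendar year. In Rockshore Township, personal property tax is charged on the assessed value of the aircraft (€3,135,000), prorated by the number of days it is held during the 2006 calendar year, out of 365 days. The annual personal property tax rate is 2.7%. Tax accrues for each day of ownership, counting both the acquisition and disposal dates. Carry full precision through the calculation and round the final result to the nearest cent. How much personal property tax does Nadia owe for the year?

Days held (2006-04-29 to 2006-12-31): 247 out of 365
Tax = €3,135,000 × 2.7% × 247/365 = €57,280.3151

€57,280.32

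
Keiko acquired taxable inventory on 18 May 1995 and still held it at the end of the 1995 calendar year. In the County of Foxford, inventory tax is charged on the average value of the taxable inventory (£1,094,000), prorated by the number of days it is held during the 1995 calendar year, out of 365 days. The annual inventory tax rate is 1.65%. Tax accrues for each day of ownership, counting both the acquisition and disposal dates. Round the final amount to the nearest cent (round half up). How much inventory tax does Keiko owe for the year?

Days held (18 May – 31 Dec 1995): 228 out of 365
Tax = £1,094,000 × 1.65% × 228/365 = £11,275.6932

£11,275.69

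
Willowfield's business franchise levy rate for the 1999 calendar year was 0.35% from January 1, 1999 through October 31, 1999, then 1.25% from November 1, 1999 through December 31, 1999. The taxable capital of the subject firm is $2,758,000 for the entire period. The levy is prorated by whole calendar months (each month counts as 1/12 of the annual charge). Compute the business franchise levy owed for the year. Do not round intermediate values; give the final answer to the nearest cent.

$13,790.00

January 1 – October 31, 1999: 10 months at 0.35% → $2,758,000 × 0.35% × 10/12 = $8,044.1667
November 1 – December 31, 1999: 2 months at 1.25% → $2,758,000 × 1.25% × 2/12 = $5,745.8333
Total = $13,790.0000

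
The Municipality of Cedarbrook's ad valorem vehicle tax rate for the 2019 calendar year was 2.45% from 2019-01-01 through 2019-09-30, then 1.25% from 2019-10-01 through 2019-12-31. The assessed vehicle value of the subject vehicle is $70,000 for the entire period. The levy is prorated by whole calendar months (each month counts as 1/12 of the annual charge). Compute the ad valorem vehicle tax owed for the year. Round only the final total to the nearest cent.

2019-01-01 to 2019-09-30: 9 months at 2.45% → $70,000 × 2.45% × 9/12 = $1,286.2500
2019-10-01 to 2019-12-31: 3 months at 1.25% → $70,000 × 1.25% × 3/12 = $218.7500
Total = $1,505.0000

$1,505.00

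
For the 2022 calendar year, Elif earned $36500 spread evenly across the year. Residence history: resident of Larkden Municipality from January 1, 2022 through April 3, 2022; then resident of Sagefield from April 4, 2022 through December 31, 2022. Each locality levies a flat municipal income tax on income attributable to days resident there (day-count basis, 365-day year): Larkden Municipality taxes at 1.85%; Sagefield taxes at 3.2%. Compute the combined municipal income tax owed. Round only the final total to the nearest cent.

$1042.45

Larkden Municipality, January 1 – April 3, 2022: 93 days → $36500 × 1.85% × 93/365 = $172.0500
Sagefield, April 4 – December 31, 2022: 272 days → $36500 × 3.2% × 272/365 = $870.4000
Total = $1042.4500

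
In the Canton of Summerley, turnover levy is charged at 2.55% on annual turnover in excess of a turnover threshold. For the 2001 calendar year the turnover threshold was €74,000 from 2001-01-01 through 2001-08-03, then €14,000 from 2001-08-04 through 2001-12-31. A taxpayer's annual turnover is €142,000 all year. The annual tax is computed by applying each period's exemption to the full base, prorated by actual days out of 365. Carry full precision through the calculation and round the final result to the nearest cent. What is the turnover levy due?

€2,362.77

2001-01-01 to 2001-08-03: 215 days, exemption €74,000 → (€142,000 − €74,000) × 2.55% × 215/365 = €1,021.3973
2001-08-04 to 2001-12-31: 150 days, exemption €14,000 → (€142,000 − €14,000) × 2.55% × 150/365 = €1,341.3699
Total = €2,362.7671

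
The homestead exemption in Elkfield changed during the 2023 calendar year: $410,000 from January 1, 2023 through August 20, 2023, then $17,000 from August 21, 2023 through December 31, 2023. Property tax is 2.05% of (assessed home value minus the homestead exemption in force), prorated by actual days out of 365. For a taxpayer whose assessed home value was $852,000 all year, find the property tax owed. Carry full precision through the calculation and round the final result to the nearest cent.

January 1 – August 20, 2023: 232 days, exemption $410,000 → ($852,000 − $410,000) × 2.05% × 232/365 = $5,759.3205
August 21 – December 31, 2023: 133 days, exemption $17,000 → ($852,000 − $17,000) × 2.05% × 133/365 = $6,237.3356
Total = $11,996.6562

$11,996.66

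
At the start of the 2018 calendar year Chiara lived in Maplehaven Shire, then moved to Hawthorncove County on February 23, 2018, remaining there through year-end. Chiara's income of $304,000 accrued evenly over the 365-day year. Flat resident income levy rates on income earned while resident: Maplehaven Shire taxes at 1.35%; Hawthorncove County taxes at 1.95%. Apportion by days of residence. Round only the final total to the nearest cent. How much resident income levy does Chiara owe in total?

Maplehaven Shire, January 1 – February 22, 2018: 53 days → $304,000 × 1.35% × 53/365 = $595.9233
Hawthorncove County, February 23 – December 31, 2018: 312 days → $304,000 × 1.95% × 312/365 = $5,067.2219
Total = $5,663.1452

$5,663.15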